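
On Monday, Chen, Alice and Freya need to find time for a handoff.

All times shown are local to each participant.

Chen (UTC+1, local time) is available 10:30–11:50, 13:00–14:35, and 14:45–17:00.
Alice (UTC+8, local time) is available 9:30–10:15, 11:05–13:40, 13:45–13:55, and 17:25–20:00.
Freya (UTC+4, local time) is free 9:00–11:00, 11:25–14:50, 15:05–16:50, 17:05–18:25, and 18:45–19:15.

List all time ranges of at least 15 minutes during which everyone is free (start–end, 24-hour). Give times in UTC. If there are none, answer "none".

09:30–10:50

Chen → UTC: 09:30–10:50, 12:00–13:35, 13:45–16:00.
Alice → UTC: 01:30–02:15, 03:05–05:40, 05:45–05:55, 09:25–12:00.
Freya → UTC: 05:00–07:00, 07:25–10:50, 11:05–12:50, 13:05–14:25, 14:45–15:15.
Chen ∩ Alice: 09:30–10:50.
Chen ∩ Alice ∩ Freya: 09:30–10:50.
Windows ≥ 15 min: 09:30–10:50.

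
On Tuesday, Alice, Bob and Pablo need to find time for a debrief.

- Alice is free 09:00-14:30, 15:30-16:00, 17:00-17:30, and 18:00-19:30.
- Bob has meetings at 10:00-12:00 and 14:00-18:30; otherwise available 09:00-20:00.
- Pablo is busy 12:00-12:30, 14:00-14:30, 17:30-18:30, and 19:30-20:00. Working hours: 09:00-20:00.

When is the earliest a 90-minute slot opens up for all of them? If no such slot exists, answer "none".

Bob free within 09:00–20:00: 09:00–10:00, 12:00–14:00, 18:30–20:00.
Pablo free within 09:00–20:00: 09:00–12:00, 12:30–14:00, 14:30–17:30, 18:30–19:30.
Alice ∩ Bob: 09:00–10:00, 12:00–14:00, 18:30–19:30.
Alice ∩ Bob ∩ Pablo: 09:00–10:00, 12:30–14:00, 18:30–19:30.
Windows ≥ 90 min: 12:30–14:00.
Earliest such window starts at 12:30.

12:30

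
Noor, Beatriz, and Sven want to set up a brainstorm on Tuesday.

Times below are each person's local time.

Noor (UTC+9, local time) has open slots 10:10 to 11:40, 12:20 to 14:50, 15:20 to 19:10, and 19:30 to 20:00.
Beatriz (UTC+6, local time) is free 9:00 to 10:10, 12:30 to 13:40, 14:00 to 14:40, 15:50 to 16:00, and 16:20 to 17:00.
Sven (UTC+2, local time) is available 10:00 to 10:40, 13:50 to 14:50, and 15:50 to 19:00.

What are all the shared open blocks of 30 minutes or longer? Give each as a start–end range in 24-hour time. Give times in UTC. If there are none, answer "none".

08:00–08:40

Noor → UTC: 01:10–02:40, 03:20–05:50, 06:20–10:10, 10:30–11:00.
Beatriz → UTC: 03:00–04:10, 06:30–07:40, 08:00–08:40, 09:50–10:00, 10:20–11:00.
Sven → UTC: 08:00–08:40, 11:50–12:50, 13:50–17:00.
Noor ∩ Beatriz: 03:20–04:10, 06:30–07:40, 08:00–08:40, 09:50–10:00, 10:30–11:00.
Noor ∩ Beatriz ∩ Sven: 08:00–08:40.
Windows ≥ 30 min: 08:00–08:40.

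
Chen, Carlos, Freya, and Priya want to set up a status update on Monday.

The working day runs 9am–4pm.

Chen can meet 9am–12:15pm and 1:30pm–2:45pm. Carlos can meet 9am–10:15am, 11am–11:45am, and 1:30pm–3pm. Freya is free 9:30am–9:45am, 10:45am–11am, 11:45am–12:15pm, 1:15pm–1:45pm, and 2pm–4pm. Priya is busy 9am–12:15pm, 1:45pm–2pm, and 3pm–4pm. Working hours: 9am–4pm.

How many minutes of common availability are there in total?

Priya free within 09:00–16:00: 12:15–13:45, 14:00–15:00.
Chen ∩ Carlos: 09:00–10:15, 11:00–11:45, 13:30–14:45.
Chen ∩ Carlos ∩ Freya: 09:30–09:45, 13:30–13:45, 14:00–14:45.
Chen ∩ Carlos ∩ Freya ∩ Priya: 13:30–13:45, 14:00–14:45.
Total common minutes: 15 + 45 = 60.

60 minutes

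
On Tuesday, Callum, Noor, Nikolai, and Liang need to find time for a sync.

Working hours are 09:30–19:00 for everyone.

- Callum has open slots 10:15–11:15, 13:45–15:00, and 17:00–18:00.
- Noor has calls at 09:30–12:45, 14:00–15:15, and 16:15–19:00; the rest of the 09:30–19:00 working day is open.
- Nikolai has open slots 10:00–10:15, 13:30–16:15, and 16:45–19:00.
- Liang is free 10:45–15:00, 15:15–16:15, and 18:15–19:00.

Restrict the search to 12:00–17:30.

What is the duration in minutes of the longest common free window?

Noor free within 09:30–19:00: 12:45–14:00, 15:15–16:15.
Callum ∩ Noor: 13:45–14:00.
Callum ∩ Noor ∩ Nikolai: 13:45–14:00.
Callum ∩ Noor ∩ Nikolai ∩ Liang: 13:45–14:00.
Restricted to 12:00–17:30: 13:45–14:00.
Single common window of 15 minutes.

15 minutes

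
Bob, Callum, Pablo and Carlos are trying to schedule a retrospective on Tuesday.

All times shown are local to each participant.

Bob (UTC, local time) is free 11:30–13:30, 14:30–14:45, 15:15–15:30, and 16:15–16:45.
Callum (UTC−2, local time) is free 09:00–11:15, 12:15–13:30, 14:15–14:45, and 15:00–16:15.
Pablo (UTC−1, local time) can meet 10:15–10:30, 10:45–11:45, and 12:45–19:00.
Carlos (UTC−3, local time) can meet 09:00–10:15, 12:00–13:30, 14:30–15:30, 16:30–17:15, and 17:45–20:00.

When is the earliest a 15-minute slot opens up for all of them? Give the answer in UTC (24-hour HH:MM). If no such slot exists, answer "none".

Bob → UTC: 11:30–13:30, 14:30–14:45, 15:15–15:30, 16:15–16:45.
Callum → UTC: 11:00–13:15, 14:15–15:30, 16:15–16:45, 17:00–18:15.
Pablo → UTC: 11:15–11:30, 11:45–12:45, 13:45–20:00.
Carlos → UTC: 12:00–13:15, 15:00–16:30, 17:30–18:30, 19:30–20:15, 20:45–23:00.
Bob ∩ Callum: 11:30–13:15, 14:30–14:45, 15:15–15:30, 16:15–16:45.
Bob ∩ Callum ∩ Pablo: 11:45–12:45, 14:30–14:45, 15:15–15:30, 16:15–16:45.
Bob ∩ Callum ∩ Pablo ∩ Carlos: 12:00–12:45, 15:15–15:30, 16:15–16:30.
Windows ≥ 15 min: 12:00–12:45, 15:15–15:30, 16:15–16:30.
Earliest such window starts at 12:00.

12:00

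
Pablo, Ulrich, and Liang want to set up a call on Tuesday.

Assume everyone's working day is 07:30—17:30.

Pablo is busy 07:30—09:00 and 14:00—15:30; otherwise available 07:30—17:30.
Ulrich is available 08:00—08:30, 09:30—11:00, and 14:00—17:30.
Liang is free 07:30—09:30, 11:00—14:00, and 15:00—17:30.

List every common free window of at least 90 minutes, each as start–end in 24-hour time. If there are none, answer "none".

Pablo free within 07:30–17:30: 09:00–14:00, 15:30–17:30.
Pablo ∩ Ulrich: 09:30–11:00, 15:30–17:30.
Pablo ∩ Ulrich ∩ Liang: 15:30–17:30.
Windows ≥ 90 min: 15:30–17:30.

15:30–17:30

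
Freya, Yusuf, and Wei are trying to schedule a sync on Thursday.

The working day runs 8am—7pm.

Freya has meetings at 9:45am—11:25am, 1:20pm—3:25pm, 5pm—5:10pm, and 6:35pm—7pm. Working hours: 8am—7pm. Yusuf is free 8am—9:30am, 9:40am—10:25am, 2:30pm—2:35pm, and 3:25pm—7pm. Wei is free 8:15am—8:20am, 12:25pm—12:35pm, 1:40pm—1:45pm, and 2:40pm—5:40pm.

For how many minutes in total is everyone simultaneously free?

130 minutes

Freya free within 08:00–19:00: 08:00–09:45, 11:25–13:20, 15:25–17:00, 17:10–18:35.
Freya ∩ Yusuf: 08:00–09:30, 09:40–09:45, 15:25–17:00, 17:10–18:35.
Freya ∩ Yusuf ∩ Wei: 08:15–08:20, 15:25–17:00, 17:10–17:40.
Total common minutes: 5 + 95 + 30 = 130.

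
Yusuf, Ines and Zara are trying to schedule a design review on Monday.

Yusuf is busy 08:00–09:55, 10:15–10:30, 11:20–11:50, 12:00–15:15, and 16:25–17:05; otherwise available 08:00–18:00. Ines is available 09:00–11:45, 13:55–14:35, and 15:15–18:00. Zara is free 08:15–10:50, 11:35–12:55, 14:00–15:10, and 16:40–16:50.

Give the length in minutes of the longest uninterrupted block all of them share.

Yusuf free within 08:00–18:00: 09:55–10:15, 10:30–11:20, 11:50–12:00, 15:15–16:25, 17:05–18:00.
Yusuf ∩ Ines: 09:55–10:15, 10:30–11:20, 15:15–16:25, 17:05–18:00.
Yusuf ∩ Ines ∩ Zara: 09:55–10:15, 10:30–10:50.
Common window lengths: 20, 20 min; longest is 20.

20 minutes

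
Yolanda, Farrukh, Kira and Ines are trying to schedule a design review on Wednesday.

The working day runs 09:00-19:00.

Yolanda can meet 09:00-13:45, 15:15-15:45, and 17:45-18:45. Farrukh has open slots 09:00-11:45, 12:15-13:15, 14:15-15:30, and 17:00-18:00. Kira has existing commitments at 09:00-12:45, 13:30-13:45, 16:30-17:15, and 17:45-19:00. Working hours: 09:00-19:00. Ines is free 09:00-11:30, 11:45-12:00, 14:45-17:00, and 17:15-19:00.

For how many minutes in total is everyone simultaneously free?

15 minutes

Kira free within 09:00–19:00: 12:45–13:30, 13:45–16:30, 17:15–17:45.
Yolanda ∩ Farrukh: 09:00–11:45, 12:15–13:15, 15:15–15:30, 17:45–18:00.
Yolanda ∩ Farrukh ∩ Kira: 12:45–13:15, 15:15–15:30.
Yolanda ∩ Farrukh ∩ Kira ∩ Ines: 15:15–15:30.
Total common minutes: 15.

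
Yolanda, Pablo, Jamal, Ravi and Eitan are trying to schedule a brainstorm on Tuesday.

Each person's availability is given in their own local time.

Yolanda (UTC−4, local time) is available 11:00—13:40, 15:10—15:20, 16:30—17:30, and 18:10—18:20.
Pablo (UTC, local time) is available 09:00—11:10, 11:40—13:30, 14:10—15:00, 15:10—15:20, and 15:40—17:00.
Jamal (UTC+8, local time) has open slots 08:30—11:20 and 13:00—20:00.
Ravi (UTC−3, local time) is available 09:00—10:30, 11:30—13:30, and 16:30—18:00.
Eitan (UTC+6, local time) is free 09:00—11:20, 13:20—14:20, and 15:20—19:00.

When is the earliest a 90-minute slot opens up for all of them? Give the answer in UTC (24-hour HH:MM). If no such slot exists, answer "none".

none

Yolanda → UTC: 15:00–17:40, 19:10–19:20, 20:30–21:30, 22:10–22:20.
Pablo → UTC: 09:00–11:10, 11:40–13:30, 14:10–15:00, 15:10–15:20, 15:40–17:00.
Jamal → UTC: 00:30–03:20, 05:00–12:00.
Ravi → UTC: 12:00–13:30, 14:30–16:30, 19:30–21:00.
Eitan → UTC: 03:00–05:20, 07:20–08:20, 09:20–13:00.
Yolanda ∩ Pablo: 15:10–15:20, 15:40–17:00.
Yolanda ∩ Pablo ∩ Jamal: (none).
Yolanda ∩ Pablo ∩ Jamal ∩ Ravi: (none).
Yolanda ∩ Pablo ∩ Jamal ∩ Ravi ∩ Eitan: (none).
Windows ≥ 90 min: (none).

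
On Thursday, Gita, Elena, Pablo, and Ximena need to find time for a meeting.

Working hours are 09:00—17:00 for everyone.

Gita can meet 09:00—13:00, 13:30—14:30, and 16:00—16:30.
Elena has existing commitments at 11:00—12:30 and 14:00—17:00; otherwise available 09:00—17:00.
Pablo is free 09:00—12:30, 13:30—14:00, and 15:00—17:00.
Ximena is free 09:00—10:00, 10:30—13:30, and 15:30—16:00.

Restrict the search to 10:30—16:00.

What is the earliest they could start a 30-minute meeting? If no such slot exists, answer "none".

10:30

Elena free within 09:00–17:00: 09:00–11:00, 12:30–14:00.
Gita ∩ Elena: 09:00–11:00, 12:30–13:00, 13:30–14:00.
Gita ∩ Elena ∩ Pablo: 09:00–11:00, 13:30–14:00.
Gita ∩ Elena ∩ Pablo ∩ Ximena: 09:00–10:00, 10:30–11:00.
Restricted to 10:30–16:00: 10:30–11:00.
Windows ≥ 30 min: 10:30–11:00.
Earliest such window starts at 10:30.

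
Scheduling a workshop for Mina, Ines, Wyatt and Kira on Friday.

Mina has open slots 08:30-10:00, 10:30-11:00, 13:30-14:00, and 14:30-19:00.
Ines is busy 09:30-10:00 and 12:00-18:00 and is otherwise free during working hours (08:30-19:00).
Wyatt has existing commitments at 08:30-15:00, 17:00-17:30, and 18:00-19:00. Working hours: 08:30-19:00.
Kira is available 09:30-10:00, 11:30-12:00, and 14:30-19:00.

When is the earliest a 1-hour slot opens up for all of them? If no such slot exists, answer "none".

Ines free within 08:30–19:00: 08:30–09:30, 10:00–12:00, 18:00–19:00.
Wyatt free within 08:30–19:00: 15:00–17:00, 17:30–18:00.
Mina ∩ Ines: 08:30–09:30, 10:30–11:00, 18:00–19:00.
Mina ∩ Ines ∩ Wyatt: (none).
Mina ∩ Ines ∩ Wyatt ∩ Kira: (none).
Windows ≥ 60 min: (none).

none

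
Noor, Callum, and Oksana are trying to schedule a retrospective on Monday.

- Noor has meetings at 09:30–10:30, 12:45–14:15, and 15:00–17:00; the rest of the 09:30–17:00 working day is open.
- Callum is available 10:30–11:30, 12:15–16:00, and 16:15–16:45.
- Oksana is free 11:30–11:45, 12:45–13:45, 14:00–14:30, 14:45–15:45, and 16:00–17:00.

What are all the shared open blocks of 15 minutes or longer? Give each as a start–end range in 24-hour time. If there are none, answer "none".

14:15–14:30, 14:45–15:00

Noor free within 09:30–17:00: 10:30–12:45, 14:15–15:00.
Noor ∩ Callum: 10:30–11:30, 12:15–12:45, 14:15–15:00.
Noor ∩ Callum ∩ Oksana: 14:15–14:30, 14:45–15:00.
Windows ≥ 15 min: 14:15–14:30, 14:45–15:00.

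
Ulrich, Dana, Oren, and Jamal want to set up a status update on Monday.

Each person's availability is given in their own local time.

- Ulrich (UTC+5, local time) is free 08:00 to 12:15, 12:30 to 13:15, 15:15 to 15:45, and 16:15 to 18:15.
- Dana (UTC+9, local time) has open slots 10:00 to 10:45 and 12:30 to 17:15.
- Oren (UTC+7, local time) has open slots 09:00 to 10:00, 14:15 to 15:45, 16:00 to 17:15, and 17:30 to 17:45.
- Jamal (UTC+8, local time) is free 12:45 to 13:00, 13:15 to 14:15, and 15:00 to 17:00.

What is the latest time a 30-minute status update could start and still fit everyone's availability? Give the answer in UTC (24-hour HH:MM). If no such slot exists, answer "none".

Ulrich → UTC: 03:00–07:15, 07:30–08:15, 10:15–10:45, 11:15–13:15.
Dana → UTC: 01:00–01:45, 03:30–08:15.
Oren → UTC: 02:00–03:00, 07:15–08:45, 09:00–10:15, 10:30–10:45.
Jamal → UTC: 04:45–05:00, 05:15–06:15, 07:00–09:00.
Ulrich ∩ Dana: 03:30–07:15, 07:30–08:15.
Ulrich ∩ Dana ∩ Oren: 07:30–08:15.
Ulrich ∩ Dana ∩ Oren ∩ Jamal: 07:30–08:15.
Windows ≥ 30 min: 07:30–08:15.
Latest start in the last window 07:30–08:15 is 08:15 − 30 min = 07:45.

07:45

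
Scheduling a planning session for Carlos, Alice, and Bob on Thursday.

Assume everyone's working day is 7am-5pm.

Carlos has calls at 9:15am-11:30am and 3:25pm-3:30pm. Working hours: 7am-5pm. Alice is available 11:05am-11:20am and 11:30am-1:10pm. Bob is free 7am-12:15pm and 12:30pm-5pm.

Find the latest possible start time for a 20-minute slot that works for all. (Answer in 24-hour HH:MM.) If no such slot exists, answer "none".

12:50

Carlos free within 07:00–17:00: 07:00–09:15, 11:30–15:25, 15:30–17:00.
Carlos ∩ Alice: 11:30–13:10.
Carlos ∩ Alice ∩ Bob: 11:30–12:15, 12:30–13:10.
Windows ≥ 20 min: 11:30–12:15, 12:30–13:10.
Latest start in the last window 12:30–13:10 is 13:10 − 20 min = 12:50.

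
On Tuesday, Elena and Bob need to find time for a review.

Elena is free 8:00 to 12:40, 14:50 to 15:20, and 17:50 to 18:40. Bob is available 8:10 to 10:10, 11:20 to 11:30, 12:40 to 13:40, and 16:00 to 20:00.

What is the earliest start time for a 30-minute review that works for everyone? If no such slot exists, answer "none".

08:10

Elena ∩ Bob: 08:10–10:10, 11:20–11:30, 17:50–18:40.
Windows ≥ 30 min: 08:10–10:10, 17:50–18:40.
Earliest such window starts at 08:10.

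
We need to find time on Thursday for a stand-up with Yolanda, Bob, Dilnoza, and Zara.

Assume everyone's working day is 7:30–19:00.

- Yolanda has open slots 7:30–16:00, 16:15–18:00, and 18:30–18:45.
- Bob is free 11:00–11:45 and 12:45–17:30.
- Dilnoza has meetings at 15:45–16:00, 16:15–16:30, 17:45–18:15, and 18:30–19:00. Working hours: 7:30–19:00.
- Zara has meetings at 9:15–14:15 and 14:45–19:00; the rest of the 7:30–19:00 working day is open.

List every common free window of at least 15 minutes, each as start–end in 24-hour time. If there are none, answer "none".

Dilnoza free within 07:30–19:00: 07:30–15:45, 16:00–16:15, 16:30–17:45, 18:15–18:30.
Zara free within 07:30–19:00: 07:30–09:15, 14:15–14:45.
Yolanda ∩ Bob: 11:00–11:45, 12:45–16:00, 16:15–17:30.
Yolanda ∩ Bob ∩ Dilnoza: 11:00–11:45, 12:45–15:45, 16:30–17:30.
Yolanda ∩ Bob ∩ Dilnoza ∩ Zara: 14:15–14:45.
Windows ≥ 15 min: 14:15–14:45.

14:15–14:45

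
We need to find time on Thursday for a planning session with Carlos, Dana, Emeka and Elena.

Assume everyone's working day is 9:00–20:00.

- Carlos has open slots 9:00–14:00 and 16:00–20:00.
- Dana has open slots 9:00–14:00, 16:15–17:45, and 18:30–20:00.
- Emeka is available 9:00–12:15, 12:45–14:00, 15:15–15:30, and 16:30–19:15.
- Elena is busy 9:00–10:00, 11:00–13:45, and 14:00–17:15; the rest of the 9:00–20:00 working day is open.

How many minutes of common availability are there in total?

150 minutes

Elena free within 09:00–20:00: 10:00–11:00, 13:45–14:00, 17:15–20:00.
Carlos ∩ Dana: 09:00–14:00, 16:15–17:45, 18:30–20:00.
Carlos ∩ Dana ∩ Emeka: 09:00–12:15, 12:45–14:00, 16:30–17:45, 18:30–19:15.
Carlos ∩ Dana ∩ Emeka ∩ Elena: 10:00–11:00, 13:45–14:00, 17:15–17:45, 18:30–19:15.
Total common minutes: 60 + 15 + 30 + 45 = 150.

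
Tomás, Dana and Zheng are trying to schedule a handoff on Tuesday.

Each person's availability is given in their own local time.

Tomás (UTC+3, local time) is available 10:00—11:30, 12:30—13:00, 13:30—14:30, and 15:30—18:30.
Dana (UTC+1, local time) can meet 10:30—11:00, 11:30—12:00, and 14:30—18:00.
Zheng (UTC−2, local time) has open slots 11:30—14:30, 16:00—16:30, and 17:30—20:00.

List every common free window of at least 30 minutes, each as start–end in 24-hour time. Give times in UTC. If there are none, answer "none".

Tomás → UTC: 07:00–08:30, 09:30–10:00, 10:30–11:30, 12:30–15:30.
Dana → UTC: 09:30–10:00, 10:30–11:00, 13:30–17:00.
Zheng → UTC: 13:30–16:30, 18:00–18:30, 19:30–22:00.
Tomás ∩ Dana: 09:30–10:00, 10:30–11:00, 13:30–15:30.
Tomás ∩ Dana ∩ Zheng: 13:30–15:30.
Windows ≥ 30 min: 13:30–15:30.

13:30–15:30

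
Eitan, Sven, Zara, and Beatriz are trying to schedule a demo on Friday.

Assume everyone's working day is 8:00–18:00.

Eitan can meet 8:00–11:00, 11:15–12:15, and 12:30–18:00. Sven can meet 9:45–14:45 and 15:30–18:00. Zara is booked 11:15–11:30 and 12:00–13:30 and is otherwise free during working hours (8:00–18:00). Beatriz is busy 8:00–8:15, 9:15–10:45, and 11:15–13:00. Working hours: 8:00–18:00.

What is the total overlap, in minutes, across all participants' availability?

240 minutes

Zara free within 08:00–18:00: 08:00–11:15, 11:30–12:00, 13:30–18:00.
Beatriz free within 08:00–18:00: 08:15–09:15, 10:45–11:15, 13:00–18:00.
Eitan ∩ Sven: 09:45–11:00, 11:15–12:15, 12:30–14:45, 15:30–18:00.
Eitan ∩ Sven ∩ Zara: 09:45–11:00, 11:30–12:00, 13:30–14:45, 15:30–18:00.
Eitan ∩ Sven ∩ Zara ∩ Beatriz: 10:45–11:00, 13:30–14:45, 15:30–18:00.
Total common minutes: 15 + 75 + 150 = 240.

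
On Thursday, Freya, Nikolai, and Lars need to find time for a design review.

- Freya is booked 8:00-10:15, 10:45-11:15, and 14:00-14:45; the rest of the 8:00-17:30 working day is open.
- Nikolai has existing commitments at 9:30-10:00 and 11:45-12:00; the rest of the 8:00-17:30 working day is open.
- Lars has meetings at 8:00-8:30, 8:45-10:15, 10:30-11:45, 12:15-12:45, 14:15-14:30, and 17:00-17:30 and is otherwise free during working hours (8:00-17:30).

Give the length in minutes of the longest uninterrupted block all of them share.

Freya free within 08:00–17:30: 10:15–10:45, 11:15–14:00, 14:45–17:30.
Nikolai free within 08:00–17:30: 08:00–09:30, 10:00–11:45, 12:00–17:30.
Lars free within 08:00–17:30: 08:30–08:45, 10:15–10:30, 11:45–12:15, 12:45–14:15, 14:30–17:00.
Freya ∩ Nikolai: 10:15–10:45, 11:15–11:45, 12:00–14:00, 14:45–17:30.
Freya ∩ Nikolai ∩ Lars: 10:15–10:30, 12:00–12:15, 12:45–14:00, 14:45–17:00.
Common window lengths: 15, 15, 75, 135 min; longest is 135.

135 minutes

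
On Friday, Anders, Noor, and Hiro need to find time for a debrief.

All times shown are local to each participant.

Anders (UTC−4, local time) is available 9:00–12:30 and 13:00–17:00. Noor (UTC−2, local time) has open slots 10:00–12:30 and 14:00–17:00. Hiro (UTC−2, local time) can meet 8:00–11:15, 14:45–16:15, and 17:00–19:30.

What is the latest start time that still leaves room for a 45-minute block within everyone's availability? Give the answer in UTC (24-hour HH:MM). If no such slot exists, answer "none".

Anders → UTC: 13:00–16:30, 17:00–21:00.
Noor → UTC: 12:00–14:30, 16:00–19:00.
Hiro → UTC: 10:00–13:15, 16:45–18:15, 19:00–21:30.
Anders ∩ Noor: 13:00–14:30, 16:00–16:30, 17:00–19:00.
Anders ∩ Noor ∩ Hiro: 13:00–13:15, 17:00–18:15.
Windows ≥ 45 min: 17:00–18:15.
Latest start in the last window 17:00–18:15 is 18:15 − 45 min = 17:30.

17:30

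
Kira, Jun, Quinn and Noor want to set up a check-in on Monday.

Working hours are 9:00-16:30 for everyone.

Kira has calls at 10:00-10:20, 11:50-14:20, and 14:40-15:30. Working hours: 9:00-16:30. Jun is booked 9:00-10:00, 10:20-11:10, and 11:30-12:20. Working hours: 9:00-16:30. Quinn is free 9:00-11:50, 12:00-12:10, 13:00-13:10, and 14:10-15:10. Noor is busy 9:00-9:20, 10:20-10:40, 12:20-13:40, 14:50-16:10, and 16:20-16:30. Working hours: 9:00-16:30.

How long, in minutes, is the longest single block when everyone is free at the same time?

Kira free within 09:00–16:30: 09:00–10:00, 10:20–11:50, 14:20–14:40, 15:30–16:30.
Jun free within 09:00–16:30: 10:00–10:20, 11:10–11:30, 12:20–16:30.
Noor free within 09:00–16:30: 09:20–10:20, 10:40–12:20, 13:40–14:50, 16:10–16:20.
Kira ∩ Jun: 11:10–11:30, 14:20–14:40, 15:30–16:30.
Kira ∩ Jun ∩ Quinn: 11:10–11:30, 14:20–14:40.
Kira ∩ Jun ∩ Quinn ∩ Noor: 11:10–11:30, 14:20–14:40.
Common window lengths: 20, 20 min; longest is 20.

20 minutes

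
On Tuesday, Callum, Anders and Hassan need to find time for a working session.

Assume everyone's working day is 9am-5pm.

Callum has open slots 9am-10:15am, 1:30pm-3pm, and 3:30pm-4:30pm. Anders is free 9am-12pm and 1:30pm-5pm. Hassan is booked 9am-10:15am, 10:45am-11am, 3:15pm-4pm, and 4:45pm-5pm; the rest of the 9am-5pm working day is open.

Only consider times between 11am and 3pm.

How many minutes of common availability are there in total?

Hassan free within 09:00–17:00: 10:15–10:45, 11:00–15:15, 16:00–16:45.
Callum ∩ Anders: 09:00–10:15, 13:30–15:00, 15:30–16:30.
Callum ∩ Anders ∩ Hassan: 13:30–15:00, 16:00–16:30.
Restricted to 11:00–15:00: 13:30–15:00.
Total common minutes: 90.

90 minutes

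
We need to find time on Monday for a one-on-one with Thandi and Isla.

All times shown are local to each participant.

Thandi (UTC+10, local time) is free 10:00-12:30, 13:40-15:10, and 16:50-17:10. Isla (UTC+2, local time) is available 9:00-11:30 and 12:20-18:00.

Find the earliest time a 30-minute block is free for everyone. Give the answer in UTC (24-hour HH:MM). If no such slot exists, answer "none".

Thandi → UTC: 00:00–02:30, 03:40–05:10, 06:50–07:10.
Isla → UTC: 07:00–09:30, 10:20–16:00.
Thandi ∩ Isla: 07:00–07:10.
Windows ≥ 30 min: (none).

none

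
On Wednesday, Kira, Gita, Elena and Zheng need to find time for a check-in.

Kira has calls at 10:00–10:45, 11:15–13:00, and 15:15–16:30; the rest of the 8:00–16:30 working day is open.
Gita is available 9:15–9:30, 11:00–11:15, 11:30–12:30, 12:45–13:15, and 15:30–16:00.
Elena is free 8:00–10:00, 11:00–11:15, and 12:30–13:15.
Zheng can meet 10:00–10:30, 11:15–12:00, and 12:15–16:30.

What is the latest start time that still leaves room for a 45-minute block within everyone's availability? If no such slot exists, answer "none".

Kira free within 08:00–16:30: 08:00–10:00, 10:45–11:15, 13:00–15:15.
Kira ∩ Gita: 09:15–09:30, 11:00–11:15, 13:00–13:15.
Kira ∩ Gita ∩ Elena: 09:15–09:30, 11:00–11:15, 13:00–13:15.
Kira ∩ Gita ∩ Elena ∩ Zheng: 13:00–13:15.
Windows ≥ 45 min: (none).

none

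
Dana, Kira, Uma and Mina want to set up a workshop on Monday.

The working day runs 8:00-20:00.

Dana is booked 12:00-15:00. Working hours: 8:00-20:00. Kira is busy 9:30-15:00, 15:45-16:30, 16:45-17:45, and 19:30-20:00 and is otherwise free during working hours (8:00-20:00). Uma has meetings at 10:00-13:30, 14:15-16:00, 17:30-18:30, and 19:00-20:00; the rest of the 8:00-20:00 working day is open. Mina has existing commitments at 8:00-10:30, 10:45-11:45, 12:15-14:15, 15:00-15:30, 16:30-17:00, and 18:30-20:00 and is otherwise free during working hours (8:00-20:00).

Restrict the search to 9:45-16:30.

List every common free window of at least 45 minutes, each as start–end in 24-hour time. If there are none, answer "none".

none

Dana free within 08:00–20:00: 08:00–12:00, 15:00–20:00.
Kira free within 08:00–20:00: 08:00–09:30, 15:00–15:45, 16:30–16:45, 17:45–19:30.
Uma free within 08:00–20:00: 08:00–10:00, 13:30–14:15, 16:00–17:30, 18:30–19:00.
Mina free within 08:00–20:00: 10:30–10:45, 11:45–12:15, 14:15–15:00, 15:30–16:30, 17:00–18:30.
Dana ∩ Kira: 08:00–09:30, 15:00–15:45, 16:30–16:45, 17:45–19:30.
Dana ∩ Kira ∩ Uma: 08:00–09:30, 16:30–16:45, 18:30–19:00.
Dana ∩ Kira ∩ Uma ∩ Mina: (none).
Restricted to 09:45–16:30: (none).
Windows ≥ 45 min: (none).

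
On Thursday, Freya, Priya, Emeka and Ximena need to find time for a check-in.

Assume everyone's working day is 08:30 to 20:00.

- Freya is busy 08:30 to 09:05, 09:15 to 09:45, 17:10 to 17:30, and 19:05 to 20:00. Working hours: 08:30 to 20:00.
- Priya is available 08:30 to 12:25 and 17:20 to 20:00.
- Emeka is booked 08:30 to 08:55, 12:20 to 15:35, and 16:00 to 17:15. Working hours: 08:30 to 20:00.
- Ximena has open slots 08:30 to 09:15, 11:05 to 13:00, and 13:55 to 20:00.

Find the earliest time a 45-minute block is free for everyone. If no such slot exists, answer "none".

11:05

Freya free within 08:30–20:00: 09:05–09:15, 09:45–17:10, 17:30–19:05.
Emeka free within 08:30–20:00: 08:55–12:20, 15:35–16:00, 17:15–20:00.
Freya ∩ Priya: 09:05–09:15, 09:45–12:25, 17:30–19:05.
Freya ∩ Priya ∩ Emeka: 09:05–09:15, 09:45–12:20, 17:30–19:05.
Freya ∩ Priya ∩ Emeka ∩ Ximena: 09:05–09:15, 11:05–12:20, 17:30–19:05.
Windows ≥ 45 min: 11:05–12:20, 17:30–19:05.
Earliest such window starts at 11:05.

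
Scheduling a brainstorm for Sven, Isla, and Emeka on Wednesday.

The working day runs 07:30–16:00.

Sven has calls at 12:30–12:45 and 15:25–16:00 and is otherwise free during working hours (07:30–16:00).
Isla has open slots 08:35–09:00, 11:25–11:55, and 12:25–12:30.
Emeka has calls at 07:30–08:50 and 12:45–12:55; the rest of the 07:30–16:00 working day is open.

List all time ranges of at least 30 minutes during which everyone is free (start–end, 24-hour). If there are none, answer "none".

11:25–11:55

Sven free within 07:30–16:00: 07:30–12:30, 12:45–15:25.
Emeka free within 07:30–16:00: 08:50–12:45, 12:55–16:00.
Sven ∩ Isla: 08:35–09:00, 11:25–11:55, 12:25–12:30.
Sven ∩ Isla ∩ Emeka: 08:50–09:00, 11:25–11:55, 12:25–12:30.
Windows ≥ 30 min: 11:25–11:55.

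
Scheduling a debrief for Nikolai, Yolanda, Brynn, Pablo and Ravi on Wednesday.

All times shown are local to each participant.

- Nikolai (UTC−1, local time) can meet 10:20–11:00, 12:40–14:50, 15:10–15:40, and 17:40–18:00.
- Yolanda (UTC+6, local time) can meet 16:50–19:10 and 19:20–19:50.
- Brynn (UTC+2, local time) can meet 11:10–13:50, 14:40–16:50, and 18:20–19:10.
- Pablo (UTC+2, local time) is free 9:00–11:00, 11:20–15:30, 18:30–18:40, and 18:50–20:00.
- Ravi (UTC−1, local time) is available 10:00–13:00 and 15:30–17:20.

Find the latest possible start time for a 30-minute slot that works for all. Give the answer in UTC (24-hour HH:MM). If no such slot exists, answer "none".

Nikolai → UTC: 11:20–12:00, 13:40–15:50, 16:10–16:40, 18:40–19:00.
Yolanda → UTC: 10:50–13:10, 13:20–13:50.
Brynn → UTC: 09:10–11:50, 12:40–14:50, 16:20–17:10.
Pablo → UTC: 07:00–09:00, 09:20–13:30, 16:30–16:40, 16:50–18:00.
Ravi → UTC: 11:00–14:00, 16:30–18:20.
Nikolai ∩ Yolanda: 11:20–12:00, 13:40–13:50.
Nikolai ∩ Yolanda ∩ Brynn: 11:20–11:50, 13:40–13:50.
Nikolai ∩ Yolanda ∩ Brynn ∩ Pablo: 11:20–11:50.
Nikolai ∩ Yolanda ∩ Brynn ∩ Pablo ∩ Ravi: 11:20–11:50.
Windows ≥ 30 min: 11:20–11:50.
Latest start in the last window 11:20–11:50 is 11:50 − 30 min = 11:20.

11:20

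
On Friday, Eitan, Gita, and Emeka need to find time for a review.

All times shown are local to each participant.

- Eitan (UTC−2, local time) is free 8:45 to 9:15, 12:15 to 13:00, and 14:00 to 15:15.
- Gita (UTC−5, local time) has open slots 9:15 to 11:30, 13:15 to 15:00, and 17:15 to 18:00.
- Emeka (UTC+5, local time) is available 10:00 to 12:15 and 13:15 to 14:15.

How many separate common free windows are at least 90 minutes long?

Eitan → UTC: 10:45–11:15, 14:15–15:00, 16:00–17:15.
Gita → UTC: 14:15–16:30, 18:15–20:00, 22:15–23:00.
Emeka → UTC: 05:00–07:15, 08:15–09:15.
Eitan ∩ Gita: 14:15–15:00, 16:00–16:30.
Eitan ∩ Gita ∩ Emeka: (none).
Windows ≥ 90 min: (none).
That's 0 windows.

0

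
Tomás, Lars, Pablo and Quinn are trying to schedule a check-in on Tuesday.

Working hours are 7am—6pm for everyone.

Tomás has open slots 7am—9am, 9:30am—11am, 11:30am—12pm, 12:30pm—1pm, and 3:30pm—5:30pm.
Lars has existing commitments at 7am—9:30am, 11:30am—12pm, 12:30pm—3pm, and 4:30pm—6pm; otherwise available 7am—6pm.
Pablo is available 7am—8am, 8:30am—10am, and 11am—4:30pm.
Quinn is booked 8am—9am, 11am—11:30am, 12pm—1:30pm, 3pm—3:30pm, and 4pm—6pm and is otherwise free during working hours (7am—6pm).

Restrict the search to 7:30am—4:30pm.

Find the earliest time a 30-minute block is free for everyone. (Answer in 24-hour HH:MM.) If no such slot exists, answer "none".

Lars free within 07:00–18:00: 09:30–11:30, 12:00–12:30, 15:00–16:30.
Quinn free within 07:00–18:00: 07:00–08:00, 09:00–11:00, 11:30–12:00, 13:30–15:00, 15:30–16:00.
Tomás ∩ Lars: 09:30–11:00, 15:30–16:30.
Tomás ∩ Lars ∩ Pablo: 09:30–10:00, 15:30–16:30.
Tomás ∩ Lars ∩ Pablo ∩ Quinn: 09:30–10:00, 15:30–16:00.
Restricted to 07:30–16:30: 09:30–10:00, 15:30–16:00.
Windows ≥ 30 min: 09:30–10:00, 15:30–16:00.
Earliest such window starts at 09:30.

09:30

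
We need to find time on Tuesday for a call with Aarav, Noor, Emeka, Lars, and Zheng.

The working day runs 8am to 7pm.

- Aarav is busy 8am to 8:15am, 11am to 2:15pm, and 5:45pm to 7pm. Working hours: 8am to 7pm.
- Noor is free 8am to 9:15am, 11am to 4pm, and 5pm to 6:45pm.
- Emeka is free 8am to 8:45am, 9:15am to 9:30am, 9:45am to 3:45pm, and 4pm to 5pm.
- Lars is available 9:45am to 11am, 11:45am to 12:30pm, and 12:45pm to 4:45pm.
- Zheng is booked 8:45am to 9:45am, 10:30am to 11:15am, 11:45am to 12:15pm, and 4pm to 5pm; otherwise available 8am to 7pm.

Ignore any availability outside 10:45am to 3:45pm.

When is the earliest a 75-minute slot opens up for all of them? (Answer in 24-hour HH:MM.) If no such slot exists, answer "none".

14:15

Aarav free within 08:00–19:00: 08:15–11:00, 14:15–17:45.
Zheng free within 08:00–19:00: 08:00–08:45, 09:45–10:30, 11:15–11:45, 12:15–16:00, 17:00–19:00.
Aarav ∩ Noor: 08:15–09:15, 14:15–16:00, 17:00–17:45.
Aarav ∩ Noor ∩ Emeka: 08:15–08:45, 14:15–15:45.
Aarav ∩ Noor ∩ Emeka ∩ Lars: 14:15–15:45.
Aarav ∩ Noor ∩ Emeka ∩ Lars ∩ Zheng: 14:15–15:45.
Restricted to 10:45–15:45: 14:15–15:45.
Windows ≥ 75 min: 14:15–15:45.
Earliest such window starts at 14:15.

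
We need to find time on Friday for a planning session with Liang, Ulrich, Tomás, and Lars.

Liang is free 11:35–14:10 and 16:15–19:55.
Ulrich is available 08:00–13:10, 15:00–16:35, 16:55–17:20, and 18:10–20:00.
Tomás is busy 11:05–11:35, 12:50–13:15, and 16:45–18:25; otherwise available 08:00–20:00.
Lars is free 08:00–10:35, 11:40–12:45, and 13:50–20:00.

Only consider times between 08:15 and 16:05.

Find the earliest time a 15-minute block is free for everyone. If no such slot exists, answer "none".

11:40

Tomás free within 08:00–20:00: 08:00–11:05, 11:35–12:50, 13:15–16:45, 18:25–20:00.
Liang ∩ Ulrich: 11:35–13:10, 16:15–16:35, 16:55–17:20, 18:10–19:55.
Liang ∩ Ulrich ∩ Tomás: 11:35–12:50, 16:15–16:35, 18:25–19:55.
Liang ∩ Ulrich ∩ Tomás ∩ Lars: 11:40–12:45, 16:15–16:35, 18:25–19:55.
Restricted to 08:15–16:05: 11:40–12:45.
Windows ≥ 15 min: 11:40–12:45.
Earliest such window starts at 11:40.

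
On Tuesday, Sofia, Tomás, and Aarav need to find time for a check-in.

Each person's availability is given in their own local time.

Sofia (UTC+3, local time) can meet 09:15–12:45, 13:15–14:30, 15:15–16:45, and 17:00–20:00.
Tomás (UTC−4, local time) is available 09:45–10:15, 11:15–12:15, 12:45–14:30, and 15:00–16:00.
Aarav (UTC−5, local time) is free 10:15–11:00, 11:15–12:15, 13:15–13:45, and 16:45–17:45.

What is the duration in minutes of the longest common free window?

45 minutes

Sofia → UTC: 06:15–09:45, 10:15–11:30, 12:15–13:45, 14:00–17:00.
Tomás → UTC: 13:45–14:15, 15:15–16:15, 16:45–18:30, 19:00–20:00.
Aarav → UTC: 15:15–16:00, 16:15–17:15, 18:15–18:45, 21:45–22:45.
Sofia ∩ Tomás: 14:00–14:15, 15:15–16:15, 16:45–17:00.
Sofia ∩ Tomás ∩ Aarav: 15:15–16:00, 16:45–17:00.
Common window lengths: 45, 15 min; longest is 45.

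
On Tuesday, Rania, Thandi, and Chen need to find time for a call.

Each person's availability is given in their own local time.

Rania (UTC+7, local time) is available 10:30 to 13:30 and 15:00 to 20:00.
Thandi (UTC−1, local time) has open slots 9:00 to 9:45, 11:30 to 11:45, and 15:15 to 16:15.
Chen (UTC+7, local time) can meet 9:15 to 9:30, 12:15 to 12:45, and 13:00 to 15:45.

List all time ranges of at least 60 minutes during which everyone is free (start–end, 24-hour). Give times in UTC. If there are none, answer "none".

Rania → UTC: 03:30–06:30, 08:00–13:00.
Thandi → UTC: 10:00–10:45, 12:30–12:45, 16:15–17:15.
Chen → UTC: 02:15–02:30, 05:15–05:45, 06:00–08:45.
Rania ∩ Thandi: 10:00–10:45, 12:30–12:45.
Rania ∩ Thandi ∩ Chen: (none).
Windows ≥ 60 min: (none).

none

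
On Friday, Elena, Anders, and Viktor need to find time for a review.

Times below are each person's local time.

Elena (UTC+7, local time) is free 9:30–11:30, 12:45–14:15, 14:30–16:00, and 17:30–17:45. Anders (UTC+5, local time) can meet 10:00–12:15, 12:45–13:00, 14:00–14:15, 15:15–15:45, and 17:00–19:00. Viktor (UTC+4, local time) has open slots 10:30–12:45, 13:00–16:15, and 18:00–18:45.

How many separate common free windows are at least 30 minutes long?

1

Elena → UTC: 02:30–04:30, 05:45–07:15, 07:30–09:00, 10:30–10:45.
Anders → UTC: 05:00–07:15, 07:45–08:00, 09:00–09:15, 10:15–10:45, 12:00–14:00.
Viktor → UTC: 06:30–08:45, 09:00–12:15, 14:00–14:45.
Elena ∩ Anders: 05:45–07:15, 07:45–08:00, 10:30–10:45.
Elena ∩ Anders ∩ Viktor: 06:30–07:15, 07:45–08:00, 10:30–10:45.
Windows ≥ 30 min: 06:30–07:15.
That's 1 window.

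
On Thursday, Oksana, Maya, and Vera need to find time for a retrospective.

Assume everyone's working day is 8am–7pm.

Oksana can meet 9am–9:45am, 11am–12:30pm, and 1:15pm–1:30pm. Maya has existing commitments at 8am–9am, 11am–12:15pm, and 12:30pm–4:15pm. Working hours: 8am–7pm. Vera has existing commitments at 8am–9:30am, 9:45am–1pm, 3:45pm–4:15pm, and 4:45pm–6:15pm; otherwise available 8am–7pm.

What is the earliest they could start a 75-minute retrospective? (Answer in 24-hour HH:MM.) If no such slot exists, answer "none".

none

Maya free within 08:00–19:00: 09:00–11:00, 12:15–12:30, 16:15–19:00.
Vera free within 08:00–19:00: 09:30–09:45, 13:00–15:45, 16:15–16:45, 18:15–19:00.
Oksana ∩ Maya: 09:00–09:45, 12:15–12:30.
Oksana ∩ Maya ∩ Vera: 09:30–09:45.
Windows ≥ 75 min: (none).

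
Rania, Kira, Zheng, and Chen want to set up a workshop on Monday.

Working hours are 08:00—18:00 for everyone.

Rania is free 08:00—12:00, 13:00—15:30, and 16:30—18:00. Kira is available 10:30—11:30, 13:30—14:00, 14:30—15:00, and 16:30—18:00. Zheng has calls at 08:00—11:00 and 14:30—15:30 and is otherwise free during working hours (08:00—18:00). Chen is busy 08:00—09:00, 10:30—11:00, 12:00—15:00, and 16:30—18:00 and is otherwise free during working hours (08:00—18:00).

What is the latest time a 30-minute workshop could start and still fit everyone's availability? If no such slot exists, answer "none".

11:00

Zheng free within 08:00–18:00: 11:00–14:30, 15:30–18:00.
Chen free within 08:00–18:00: 09:00–10:30, 11:00–12:00, 15:00–16:30.
Rania ∩ Kira: 10:30–11:30, 13:30–14:00, 14:30–15:00, 16:30–18:00.
Rania ∩ Kira ∩ Zheng: 11:00–11:30, 13:30–14:00, 16:30–18:00.
Rania ∩ Kira ∩ Zheng ∩ Chen: 11:00–11:30.
Windows ≥ 30 min: 11:00–11:30.
Latest start in the last window 11:00–11:30 is 11:30 − 30 min = 11:00.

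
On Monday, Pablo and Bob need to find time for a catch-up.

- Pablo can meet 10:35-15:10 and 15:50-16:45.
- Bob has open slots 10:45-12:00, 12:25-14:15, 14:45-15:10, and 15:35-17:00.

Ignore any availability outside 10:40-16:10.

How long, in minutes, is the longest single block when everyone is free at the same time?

Pablo ∩ Bob: 10:45–12:00, 12:25–14:15, 14:45–15:10, 15:50–16:45.
Restricted to 10:40–16:10: 10:45–12:00, 12:25–14:15, 14:45–15:10, 15:50–16:10.
Common window lengths: 75, 110, 25, 20 min; longest is 110.

110 minutes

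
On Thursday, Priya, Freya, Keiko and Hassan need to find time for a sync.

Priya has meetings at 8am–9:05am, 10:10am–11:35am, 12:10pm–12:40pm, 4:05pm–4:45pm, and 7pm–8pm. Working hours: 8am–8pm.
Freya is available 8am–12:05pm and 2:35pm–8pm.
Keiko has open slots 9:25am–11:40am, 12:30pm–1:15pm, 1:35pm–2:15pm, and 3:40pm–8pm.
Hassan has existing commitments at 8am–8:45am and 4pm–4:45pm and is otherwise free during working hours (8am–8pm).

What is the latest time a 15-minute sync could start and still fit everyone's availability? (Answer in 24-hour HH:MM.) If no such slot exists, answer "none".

18:45

Priya free within 08:00–20:00: 09:05–10:10, 11:35–12:10, 12:40–16:05, 16:45–19:00.
Hassan free within 08:00–20:00: 08:45–16:00, 16:45–20:00.
Priya ∩ Freya: 09:05–10:10, 11:35–12:05, 14:35–16:05, 16:45–19:00.
Priya ∩ Freya ∩ Keiko: 09:25–10:10, 11:35–11:40, 15:40–16:05, 16:45–19:00.
Priya ∩ Freya ∩ Keiko ∩ Hassan: 09:25–10:10, 11:35–11:40, 15:40–16:00, 16:45–19:00.
Windows ≥ 15 min: 09:25–10:10, 15:40–16:00, 16:45–19:00.
Latest start in the last window 16:45–19:00 is 19:00 − 15 min = 18:45.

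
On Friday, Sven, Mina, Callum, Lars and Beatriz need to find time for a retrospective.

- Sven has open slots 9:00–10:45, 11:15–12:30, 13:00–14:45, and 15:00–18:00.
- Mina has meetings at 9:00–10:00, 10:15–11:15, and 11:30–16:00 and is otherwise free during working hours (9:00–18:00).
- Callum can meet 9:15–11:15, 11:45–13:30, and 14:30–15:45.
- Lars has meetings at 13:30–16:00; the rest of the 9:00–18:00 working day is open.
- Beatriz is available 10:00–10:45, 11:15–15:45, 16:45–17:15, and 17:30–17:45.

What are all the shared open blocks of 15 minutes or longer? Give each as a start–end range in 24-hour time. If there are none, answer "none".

10:00–10:15

Mina free within 09:00–18:00: 10:00–10:15, 11:15–11:30, 16:00–18:00.
Lars free within 09:00–18:00: 09:00–13:30, 16:00–18:00.
Sven ∩ Mina: 10:00–10:15, 11:15–11:30, 16:00–18:00.
Sven ∩ Mina ∩ Callum: 10:00–10:15.
Sven ∩ Mina ∩ Callum ∩ Lars: 10:00–10:15.
Sven ∩ Mina ∩ Callum ∩ Lars ∩ Beatriz: 10:00–10:15.
Windows ≥ 15 min: 10:00–10:15.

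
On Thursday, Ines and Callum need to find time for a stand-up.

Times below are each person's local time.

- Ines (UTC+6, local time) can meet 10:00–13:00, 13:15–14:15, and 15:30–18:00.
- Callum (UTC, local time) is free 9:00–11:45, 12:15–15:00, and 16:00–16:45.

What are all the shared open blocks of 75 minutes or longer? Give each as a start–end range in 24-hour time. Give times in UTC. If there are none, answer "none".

09:30–11:45

Ines → UTC: 04:00–07:00, 07:15–08:15, 09:30–12:00.
Callum → UTC: 09:00–11:45, 12:15–15:00, 16:00–16:45.
Ines ∩ Callum: 09:30–11:45.
Windows ≥ 75 min: 09:30–11:45.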